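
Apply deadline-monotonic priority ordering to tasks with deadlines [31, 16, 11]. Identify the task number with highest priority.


Sort tasks by relative deadline (ascending):
  Task 3: deadline = 11
  Task 2: deadline = 16
  Task 1: deadline = 31
Priority order (highest first): [3, 2, 1]
Highest priority task = 3

3


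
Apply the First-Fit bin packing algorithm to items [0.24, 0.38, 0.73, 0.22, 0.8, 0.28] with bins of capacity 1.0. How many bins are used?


Place items sequentially using First-Fit:
  Item 0.24 -> new Bin 1
  Item 0.38 -> Bin 1 (now 0.62)
  Item 0.73 -> new Bin 2
  Item 0.22 -> Bin 1 (now 0.84)
  Item 0.8 -> new Bin 3
  Item 0.28 -> new Bin 4
Total bins used = 4

4


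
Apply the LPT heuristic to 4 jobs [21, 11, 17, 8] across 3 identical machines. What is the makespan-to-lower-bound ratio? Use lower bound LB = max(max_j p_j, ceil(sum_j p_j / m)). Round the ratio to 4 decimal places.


LPT order: [21, 17, 11, 8]
Machine loads after assignment: [21, 17, 19]
LPT makespan = 21
Lower bound = max(max_job, ceil(total/3)) = max(21, 19) = 21
Ratio = 21 / 21 = 1.0

1.0


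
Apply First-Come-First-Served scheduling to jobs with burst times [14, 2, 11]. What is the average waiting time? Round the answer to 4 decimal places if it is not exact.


FCFS order (as given): [14, 2, 11]
Waiting times:
  Job 1: wait = 0
  Job 2: wait = 14
  Job 3: wait = 16
Sum of waiting times = 30
Average waiting time = 30/3 = 10.0

10.0


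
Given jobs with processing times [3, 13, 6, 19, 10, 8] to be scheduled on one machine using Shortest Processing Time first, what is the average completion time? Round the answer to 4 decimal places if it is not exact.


Sort jobs by processing time (SPT order): [3, 6, 8, 10, 13, 19]
Compute completion times sequentially:
  Job 1: processing = 3, completes at 3
  Job 2: processing = 6, completes at 9
  Job 3: processing = 8, completes at 17
  Job 4: processing = 10, completes at 27
  Job 5: processing = 13, completes at 40
  Job 6: processing = 19, completes at 59
Sum of completion times = 155
Average completion time = 155/6 = 25.8333

25.8333


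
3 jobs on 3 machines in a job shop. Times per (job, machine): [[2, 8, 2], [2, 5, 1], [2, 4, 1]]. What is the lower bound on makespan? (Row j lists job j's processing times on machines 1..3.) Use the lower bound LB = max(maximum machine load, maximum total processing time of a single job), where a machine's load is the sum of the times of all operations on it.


Machine loads:
  Machine 1: 2 + 2 + 2 = 6
  Machine 2: 8 + 5 + 4 = 17
  Machine 3: 2 + 1 + 1 = 4
Max machine load = 17
Job totals:
  Job 1: 12
  Job 2: 8
  Job 3: 7
Max job total = 12
Lower bound = max(17, 12) = 17

17


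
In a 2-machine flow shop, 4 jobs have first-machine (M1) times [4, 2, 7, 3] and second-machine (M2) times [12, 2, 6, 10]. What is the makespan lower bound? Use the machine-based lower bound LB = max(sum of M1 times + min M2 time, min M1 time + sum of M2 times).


LB1 = sum(M1 times) + min(M2 times) = 16 + 2 = 18
LB2 = min(M1 times) + sum(M2 times) = 2 + 30 = 32
Lower bound = max(LB1, LB2) = max(18, 32) = 32

32


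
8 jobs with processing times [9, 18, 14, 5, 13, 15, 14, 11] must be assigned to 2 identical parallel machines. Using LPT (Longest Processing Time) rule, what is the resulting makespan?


Sort jobs in decreasing order (LPT): [18, 15, 14, 14, 13, 11, 9, 5]
Assign each job to the least loaded machine:
  Machine 1: jobs [18, 14, 11, 5], load = 48
  Machine 2: jobs [15, 14, 13, 9], load = 51
Makespan = max load = 51

51


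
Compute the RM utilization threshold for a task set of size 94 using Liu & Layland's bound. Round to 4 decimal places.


Compute 2^(1/94) = 1.0074011604
Subtract 1: 1.0074011604 - 1 = 0.0074011604
Multiply by n: 94 * 0.0074011604 = 0.6957090776
Round to 4 dp: 0.6957

0.6957


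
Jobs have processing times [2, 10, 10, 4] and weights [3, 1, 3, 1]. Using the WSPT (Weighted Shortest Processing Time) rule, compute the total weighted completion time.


Compute p/w ratios and sort ascending (WSPT): [(2, 3), (10, 3), (4, 1), (10, 1)]
Compute weighted completion times:
  Job (p=2,w=3): C=2, w*C=3*2=6
  Job (p=10,w=3): C=12, w*C=3*12=36
  Job (p=4,w=1): C=16, w*C=1*16=16
  Job (p=10,w=1): C=26, w*C=1*26=26
Total weighted completion time = 84

84


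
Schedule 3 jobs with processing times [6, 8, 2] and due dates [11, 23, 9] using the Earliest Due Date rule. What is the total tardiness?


Sort by due date (EDD order): [(2, 9), (6, 11), (8, 23)]
Compute completion times and tardiness:
  Job 1: p=2, d=9, C=2, tardiness=max(0,2-9)=0
  Job 2: p=6, d=11, C=8, tardiness=max(0,8-11)=0
  Job 3: p=8, d=23, C=16, tardiness=max(0,16-23)=0
Total tardiness = 0

0


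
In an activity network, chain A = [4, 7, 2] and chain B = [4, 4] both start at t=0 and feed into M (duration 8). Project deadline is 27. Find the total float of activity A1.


Forward pass: ES(A1) = sum of predecessors on chain A = 0
EF = ES + duration = 0 + 4 = 4
Backward pass: LF(M) = deadline = 27; LS(M) = 27 - 8 = 19
LF(A1) = LS(M) - sum(successors on chain A) = 19 - 9 = 10
LS = LF - duration = 10 - 4 = 6
Total float = LS - ES = 6 - 0 = 6

6


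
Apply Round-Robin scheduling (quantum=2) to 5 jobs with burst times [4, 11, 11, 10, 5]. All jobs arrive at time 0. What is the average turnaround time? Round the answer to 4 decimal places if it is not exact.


Time quantum = 2
Execution trace:
  J1 runs 2 units, time = 2
  J2 runs 2 units, time = 4
  J3 runs 2 units, time = 6
  J4 runs 2 units, time = 8
  J5 runs 2 units, time = 10
  J1 runs 2 units, time = 12
  J2 runs 2 units, time = 14
  J3 runs 2 units, time = 16
  J4 runs 2 units, time = 18
  J5 runs 2 units, time = 20
  J2 runs 2 units, time = 22
  J3 runs 2 units, time = 24
  J4 runs 2 units, time = 26
  J5 runs 1 units, time = 27
  J2 runs 2 units, time = 29
  J3 runs 2 units, time = 31
  J4 runs 2 units, time = 33
  J2 runs 2 units, time = 35
  J3 runs 2 units, time = 37
  J4 runs 2 units, time = 39
  J2 runs 1 units, time = 40
  J3 runs 1 units, time = 41
Finish times: [12, 40, 41, 39, 27]
Average turnaround = 159/5 = 31.8

31.8


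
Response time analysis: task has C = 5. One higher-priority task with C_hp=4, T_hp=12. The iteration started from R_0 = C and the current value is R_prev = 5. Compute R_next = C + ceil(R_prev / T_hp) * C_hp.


R_next = C + ceil(R_prev / T_hp) * C_hp
ceil(5 / 12) = ceil(0.4167) = 1
Interference = 1 * 4 = 4
R_next = 5 + 4 = 9

9


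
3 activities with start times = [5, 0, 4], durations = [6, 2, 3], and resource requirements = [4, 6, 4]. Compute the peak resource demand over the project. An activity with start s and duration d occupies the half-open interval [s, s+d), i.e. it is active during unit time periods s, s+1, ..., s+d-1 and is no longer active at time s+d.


Each activity i is active on [start_i, start_i + duration_i).
Compute total resource usage per time slot:
  t=0: active resources = [6], total = 6
  t=1: active resources = [6], total = 6
  t=2: active resources = [], total = 0
  t=3: active resources = [], total = 0
  t=4: active resources = [4], total = 4
  t=5: active resources = [4, 4], total = 8
  t=6: active resources = [4, 4], total = 8
  t=7: active resources = [4], total = 4
  t=8: active resources = [4], total = 4
  t=9: active resources = [4], total = 4
  t=10: active resources = [4], total = 4
Peak resource demand = 8

8


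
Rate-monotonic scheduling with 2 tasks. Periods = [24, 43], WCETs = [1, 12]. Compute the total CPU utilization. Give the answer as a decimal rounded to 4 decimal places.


Compute individual utilizations (exact fractions):
  Task 1: C/T = 1/24 (approx. 0.0417)
  Task 2: C/T = 12/43 (approx. 0.2791)
Total utilization U = 1/24 + 12/43 = 331/1032
Rounded to 4 decimal places: U = 0.3207
RM (Liu & Layland) bound for 2 tasks = 0.828427; compare with U = 331/1032 (approx. 0.320736)
U <= bound, so schedulable by RM sufficient condition.

0.3207


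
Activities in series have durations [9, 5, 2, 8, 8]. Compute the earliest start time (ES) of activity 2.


Activity 2 starts after activities 1 through 1 complete.
Predecessor durations: [9]
ES = 9 = 9

9


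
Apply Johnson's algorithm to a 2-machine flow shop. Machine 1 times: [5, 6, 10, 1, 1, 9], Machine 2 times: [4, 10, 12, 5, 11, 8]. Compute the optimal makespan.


Apply Johnson's rule:
  Group 1 (a <= b): [(4, 1, 5), (5, 1, 11), (2, 6, 10), (3, 10, 12)]
  Group 2 (a > b): [(6, 9, 8), (1, 5, 4)]
Optimal job order: [4, 5, 2, 3, 6, 1]
Schedule:
  Job 4: M1 done at 1, M2 done at 6
  Job 5: M1 done at 2, M2 done at 17
  Job 2: M1 done at 8, M2 done at 27
  Job 3: M1 done at 18, M2 done at 39
  Job 6: M1 done at 27, M2 done at 47
  Job 1: M1 done at 32, M2 done at 51
Makespan = 51

51


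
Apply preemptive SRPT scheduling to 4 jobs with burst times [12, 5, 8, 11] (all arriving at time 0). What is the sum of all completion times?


Since all jobs arrive at t=0, SRPT equals SPT ordering.
SPT order: [5, 8, 11, 12]
Completion times:
  Job 1: p=5, C=5
  Job 2: p=8, C=13
  Job 3: p=11, C=24
  Job 4: p=12, C=36
Total completion time = 5 + 13 + 24 + 36 = 78

78


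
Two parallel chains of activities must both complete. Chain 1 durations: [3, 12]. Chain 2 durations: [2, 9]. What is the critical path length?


Path A total = 3 + 12 = 15
Path B total = 2 + 9 = 11
Critical path = longest path = max(15, 11) = 15

15


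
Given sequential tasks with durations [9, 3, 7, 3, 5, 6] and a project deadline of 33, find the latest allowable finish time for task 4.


LF(activity 4) = deadline - sum of successor durations
Successors: activities 5 through 6 with durations [5, 6]
Sum of successor durations = 11
LF = 33 - 11 = 22

22


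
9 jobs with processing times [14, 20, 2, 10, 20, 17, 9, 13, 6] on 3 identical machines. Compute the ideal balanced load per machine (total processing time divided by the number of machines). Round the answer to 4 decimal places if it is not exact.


Total processing time = 14 + 20 + 2 + 10 + 20 + 17 + 9 + 13 + 6 = 111
Number of machines = 3
Ideal balanced load = 111 / 3 = 37.0

37.0


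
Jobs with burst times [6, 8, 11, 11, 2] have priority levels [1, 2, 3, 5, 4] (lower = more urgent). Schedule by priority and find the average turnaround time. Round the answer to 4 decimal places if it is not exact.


Sort by priority (ascending = highest first):
Order: [(1, 6), (2, 8), (3, 11), (4, 2), (5, 11)]
Completion times:
  Priority 1, burst=6, C=6
  Priority 2, burst=8, C=14
  Priority 3, burst=11, C=25
  Priority 4, burst=2, C=27
  Priority 5, burst=11, C=38
Average turnaround = 110/5 = 22.0

22.0


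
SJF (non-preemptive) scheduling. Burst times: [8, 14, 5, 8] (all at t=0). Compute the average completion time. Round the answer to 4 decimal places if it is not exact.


SJF order (ascending): [5, 8, 8, 14]
Completion times:
  Job 1: burst=5, C=5
  Job 2: burst=8, C=13
  Job 3: burst=8, C=21
  Job 4: burst=14, C=35
Average completion = 74/4 = 18.5

18.5


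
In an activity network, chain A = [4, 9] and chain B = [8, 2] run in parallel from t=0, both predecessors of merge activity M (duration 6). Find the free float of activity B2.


ES(B2) = sum of predecessors on chain B = 8
EF(B2) = ES + duration = 8 + 2 = 10
Successor of B2 is M. ES(M) = max(sum(A), sum(B)) = max(13, 10) = 13
Free float = ES(successor) - EF(current) = 13 - 10 = 3

3


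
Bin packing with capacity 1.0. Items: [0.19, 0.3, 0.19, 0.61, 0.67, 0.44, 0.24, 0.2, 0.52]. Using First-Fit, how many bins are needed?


Place items sequentially using First-Fit:
  Item 0.19 -> new Bin 1
  Item 0.3 -> Bin 1 (now 0.49)
  Item 0.19 -> Bin 1 (now 0.68)
  Item 0.61 -> new Bin 2
  Item 0.67 -> new Bin 3
  Item 0.44 -> new Bin 4
  Item 0.24 -> Bin 1 (now 0.92)
  Item 0.2 -> Bin 2 (now 0.81)
  Item 0.52 -> Bin 4 (now 0.96)
Total bins used = 4

4


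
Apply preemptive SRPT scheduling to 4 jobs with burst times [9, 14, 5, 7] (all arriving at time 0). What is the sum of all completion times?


Since all jobs arrive at t=0, SRPT equals SPT ordering.
SPT order: [5, 7, 9, 14]
Completion times:
  Job 1: p=5, C=5
  Job 2: p=7, C=12
  Job 3: p=9, C=21
  Job 4: p=14, C=35
Total completion time = 5 + 12 + 21 + 35 = 73

73


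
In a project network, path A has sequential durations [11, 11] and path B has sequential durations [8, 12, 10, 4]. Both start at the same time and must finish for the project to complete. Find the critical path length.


Path A total = 11 + 11 = 22
Path B total = 8 + 12 + 10 + 4 = 34
Critical path = longest path = max(22, 34) = 34

34


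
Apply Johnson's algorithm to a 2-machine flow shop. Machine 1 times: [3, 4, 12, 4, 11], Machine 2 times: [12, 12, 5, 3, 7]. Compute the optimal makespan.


Apply Johnson's rule:
  Group 1 (a <= b): [(1, 3, 12), (2, 4, 12)]
  Group 2 (a > b): [(5, 11, 7), (3, 12, 5), (4, 4, 3)]
Optimal job order: [1, 2, 5, 3, 4]
Schedule:
  Job 1: M1 done at 3, M2 done at 15
  Job 2: M1 done at 7, M2 done at 27
  Job 5: M1 done at 18, M2 done at 34
  Job 3: M1 done at 30, M2 done at 39
  Job 4: M1 done at 34, M2 done at 42
Makespan = 42

42


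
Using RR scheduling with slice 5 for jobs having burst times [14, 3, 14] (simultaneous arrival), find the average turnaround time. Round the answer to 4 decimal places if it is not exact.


Time quantum = 5
Execution trace:
  J1 runs 5 units, time = 5
  J2 runs 3 units, time = 8
  J3 runs 5 units, time = 13
  J1 runs 5 units, time = 18
  J3 runs 5 units, time = 23
  J1 runs 4 units, time = 27
  J3 runs 4 units, time = 31
Finish times: [27, 8, 31]
Average turnaround = 66/3 = 22.0

22.0


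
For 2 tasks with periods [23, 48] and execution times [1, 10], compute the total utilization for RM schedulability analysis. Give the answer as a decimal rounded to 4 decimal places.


Compute individual utilizations (exact fractions):
  Task 1: C/T = 1/23 (approx. 0.0435)
  Task 2: C/T = 10/48 = 5/24 (approx. 0.2083)
Total utilization U = 1/23 + 5/24 = 139/552
Rounded to 4 decimal places: U = 0.2518
RM (Liu & Layland) bound for 2 tasks = 0.828427; compare with U = 139/552 (approx. 0.251812)
U <= bound, so schedulable by RM sufficient condition.

0.2518


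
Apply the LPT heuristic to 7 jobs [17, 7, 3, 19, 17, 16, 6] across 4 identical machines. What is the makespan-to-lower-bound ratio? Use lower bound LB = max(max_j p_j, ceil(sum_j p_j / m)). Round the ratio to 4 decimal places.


LPT order: [19, 17, 17, 16, 7, 6, 3]
Machine loads after assignment: [19, 23, 20, 23]
LPT makespan = 23
Lower bound = max(max_job, ceil(total/4)) = max(19, 22) = 22
Ratio = 23 / 22 = 1.0455

1.0455


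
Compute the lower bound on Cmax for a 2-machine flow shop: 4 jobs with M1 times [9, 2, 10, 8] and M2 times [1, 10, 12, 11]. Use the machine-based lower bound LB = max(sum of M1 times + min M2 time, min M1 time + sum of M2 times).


LB1 = sum(M1 times) + min(M2 times) = 29 + 1 = 30
LB2 = min(M1 times) + sum(M2 times) = 2 + 34 = 36
Lower bound = max(LB1, LB2) = max(30, 36) = 36

36


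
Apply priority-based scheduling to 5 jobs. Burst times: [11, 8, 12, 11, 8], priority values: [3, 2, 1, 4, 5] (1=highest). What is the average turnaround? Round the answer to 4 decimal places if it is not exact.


Sort by priority (ascending = highest first):
Order: [(1, 12), (2, 8), (3, 11), (4, 11), (5, 8)]
Completion times:
  Priority 1, burst=12, C=12
  Priority 2, burst=8, C=20
  Priority 3, burst=11, C=31
  Priority 4, burst=11, C=42
  Priority 5, burst=8, C=50
Average turnaround = 155/5 = 31.0

31.0


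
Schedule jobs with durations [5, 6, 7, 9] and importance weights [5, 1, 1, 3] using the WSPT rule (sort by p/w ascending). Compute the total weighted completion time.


Compute p/w ratios and sort ascending (WSPT): [(5, 5), (9, 3), (6, 1), (7, 1)]
Compute weighted completion times:
  Job (p=5,w=5): C=5, w*C=5*5=25
  Job (p=9,w=3): C=14, w*C=3*14=42
  Job (p=6,w=1): C=20, w*C=1*20=20
  Job (p=7,w=1): C=27, w*C=1*27=27
Total weighted completion time = 114

114


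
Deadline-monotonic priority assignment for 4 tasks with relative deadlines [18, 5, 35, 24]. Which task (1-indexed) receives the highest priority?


Sort tasks by relative deadline (ascending):
  Task 2: deadline = 5
  Task 1: deadline = 18
  Task 4: deadline = 24
  Task 3: deadline = 35
Priority order (highest first): [2, 1, 4, 3]
Highest priority task = 2

2


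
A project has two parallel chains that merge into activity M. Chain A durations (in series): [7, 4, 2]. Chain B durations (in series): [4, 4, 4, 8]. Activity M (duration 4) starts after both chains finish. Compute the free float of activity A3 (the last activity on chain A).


ES(A3) = sum of predecessors on chain A = 11
EF(A3) = ES + duration = 11 + 2 = 13
Successor of A3 is M. ES(M) = max(sum(A), sum(B)) = max(13, 20) = 20
Free float = ES(successor) - EF(current) = 20 - 13 = 7

7


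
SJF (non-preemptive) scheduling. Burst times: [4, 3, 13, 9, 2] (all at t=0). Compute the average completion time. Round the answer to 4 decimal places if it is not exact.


SJF order (ascending): [2, 3, 4, 9, 13]
Completion times:
  Job 1: burst=2, C=2
  Job 2: burst=3, C=5
  Job 3: burst=4, C=9
  Job 4: burst=9, C=18
  Job 5: burst=13, C=31
Average completion = 65/5 = 13.0

13.0


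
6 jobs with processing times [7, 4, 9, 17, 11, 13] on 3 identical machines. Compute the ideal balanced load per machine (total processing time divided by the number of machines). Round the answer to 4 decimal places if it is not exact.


Total processing time = 7 + 4 + 9 + 17 + 11 + 13 = 61
Number of machines = 3
Ideal balanced load = 61 / 3 = 20.3333

20.3333


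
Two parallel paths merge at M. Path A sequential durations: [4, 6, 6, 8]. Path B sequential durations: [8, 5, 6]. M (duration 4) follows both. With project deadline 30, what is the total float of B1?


Forward pass: ES(B1) = sum of predecessors on chain B = 0
EF = ES + duration = 0 + 8 = 8
Backward pass: LF(M) = deadline = 30; LS(M) = 30 - 4 = 26
LF(B1) = LS(M) - sum(successors on chain B) = 26 - 11 = 15
LS = LF - duration = 15 - 8 = 7
Total float = LS - ES = 7 - 0 = 7

7


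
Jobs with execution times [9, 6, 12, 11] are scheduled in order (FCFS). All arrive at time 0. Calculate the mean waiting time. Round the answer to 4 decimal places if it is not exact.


FCFS order (as given): [9, 6, 12, 11]
Waiting times:
  Job 1: wait = 0
  Job 2: wait = 9
  Job 3: wait = 15
  Job 4: wait = 27
Sum of waiting times = 51
Average waiting time = 51/4 = 12.75

12.75


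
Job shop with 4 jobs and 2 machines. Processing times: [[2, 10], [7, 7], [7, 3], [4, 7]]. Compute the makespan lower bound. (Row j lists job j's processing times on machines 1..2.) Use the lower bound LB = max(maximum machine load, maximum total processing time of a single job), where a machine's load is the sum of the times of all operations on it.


Machine loads:
  Machine 1: 2 + 7 + 7 + 4 = 20
  Machine 2: 10 + 7 + 3 + 7 = 27
Max machine load = 27
Job totals:
  Job 1: 12
  Job 2: 14
  Job 3: 10
  Job 4: 11
Max job total = 14
Lower bound = max(27, 14) = 27

27


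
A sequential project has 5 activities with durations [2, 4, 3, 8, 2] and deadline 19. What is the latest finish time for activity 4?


LF(activity 4) = deadline - sum of successor durations
Successors: activities 5 through 5 with durations [2]
Sum of successor durations = 2
LF = 19 - 2 = 17

17


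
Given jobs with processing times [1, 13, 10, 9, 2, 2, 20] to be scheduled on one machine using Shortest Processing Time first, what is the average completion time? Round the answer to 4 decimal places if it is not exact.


Sort jobs by processing time (SPT order): [1, 2, 2, 9, 10, 13, 20]
Compute completion times sequentially:
  Job 1: processing = 1, completes at 1
  Job 2: processing = 2, completes at 3
  Job 3: processing = 2, completes at 5
  Job 4: processing = 9, completes at 14
  Job 5: processing = 10, completes at 24
  Job 6: processing = 13, completes at 37
  Job 7: processing = 20, completes at 57
Sum of completion times = 141
Average completion time = 141/7 = 20.1429

20.1429


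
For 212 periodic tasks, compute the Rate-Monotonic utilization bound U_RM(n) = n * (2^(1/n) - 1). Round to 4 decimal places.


Compute 2^(1/212) = 1.0032749130
Subtract 1: 1.0032749130 - 1 = 0.0032749130
Multiply by n: 212 * 0.0032749130 = 0.6942815560
Round to 4 dp: 0.6943

0.6943


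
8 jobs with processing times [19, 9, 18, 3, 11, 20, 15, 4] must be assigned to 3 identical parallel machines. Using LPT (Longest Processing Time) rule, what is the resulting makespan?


Sort jobs in decreasing order (LPT): [20, 19, 18, 15, 11, 9, 4, 3]
Assign each job to the least loaded machine:
  Machine 1: jobs [20, 9, 4], load = 33
  Machine 2: jobs [19, 11, 3], load = 33
  Machine 3: jobs [18, 15], load = 33
Makespan = max load = 33

33


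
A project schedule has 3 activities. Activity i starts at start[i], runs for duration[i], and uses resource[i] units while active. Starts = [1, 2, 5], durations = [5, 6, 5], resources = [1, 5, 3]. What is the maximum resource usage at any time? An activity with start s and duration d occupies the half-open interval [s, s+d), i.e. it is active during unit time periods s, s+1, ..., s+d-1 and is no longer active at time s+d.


Each activity i is active on [start_i, start_i + duration_i).
Compute total resource usage per time slot:
  t=0: active resources = [], total = 0
  t=1: active resources = [1], total = 1
  t=2: active resources = [1, 5], total = 6
  t=3: active resources = [1, 5], total = 6
  t=4: active resources = [1, 5], total = 6
  t=5: active resources = [1, 5, 3], total = 9
  t=6: active resources = [5, 3], total = 8
  t=7: active resources = [5, 3], total = 8
  t=8: active resources = [3], total = 3
  t=9: active resources = [3], total = 3
Peak resource demand = 9

9


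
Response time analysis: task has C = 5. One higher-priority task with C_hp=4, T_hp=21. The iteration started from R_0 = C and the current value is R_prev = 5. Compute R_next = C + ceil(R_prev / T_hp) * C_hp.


R_next = C + ceil(R_prev / T_hp) * C_hp
ceil(5 / 21) = ceil(0.2381) = 1
Interference = 1 * 4 = 4
R_next = 5 + 4 = 9

9


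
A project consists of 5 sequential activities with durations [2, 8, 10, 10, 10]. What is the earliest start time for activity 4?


Activity 4 starts after activities 1 through 3 complete.
Predecessor durations: [2, 8, 10]
ES = 2 + 8 + 10 = 20

20


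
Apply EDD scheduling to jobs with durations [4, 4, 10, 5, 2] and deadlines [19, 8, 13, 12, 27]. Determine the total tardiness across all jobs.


Sort by due date (EDD order): [(4, 8), (5, 12), (10, 13), (4, 19), (2, 27)]
Compute completion times and tardiness:
  Job 1: p=4, d=8, C=4, tardiness=max(0,4-8)=0
  Job 2: p=5, d=12, C=9, tardiness=max(0,9-12)=0
  Job 3: p=10, d=13, C=19, tardiness=max(0,19-13)=6
  Job 4: p=4, d=19, C=23, tardiness=max(0,23-19)=4
  Job 5: p=2, d=27, C=25, tardiness=max(0,25-27)=0
Total tardiness = 10

10


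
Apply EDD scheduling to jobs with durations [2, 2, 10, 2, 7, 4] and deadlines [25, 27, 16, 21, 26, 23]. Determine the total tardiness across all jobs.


Sort by due date (EDD order): [(10, 16), (2, 21), (4, 23), (2, 25), (7, 26), (2, 27)]
Compute completion times and tardiness:
  Job 1: p=10, d=16, C=10, tardiness=max(0,10-16)=0
  Job 2: p=2, d=21, C=12, tardiness=max(0,12-21)=0
  Job 3: p=4, d=23, C=16, tardiness=max(0,16-23)=0
  Job 4: p=2, d=25, C=18, tardiness=max(0,18-25)=0
  Job 5: p=7, d=26, C=25, tardiness=max(0,25-26)=0
  Job 6: p=2, d=27, C=27, tardiness=max(0,27-27)=0
Total tardiness = 0

0


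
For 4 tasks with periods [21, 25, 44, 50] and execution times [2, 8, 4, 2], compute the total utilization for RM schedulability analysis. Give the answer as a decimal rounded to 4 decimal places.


Compute individual utilizations (exact fractions):
  Task 1: C/T = 2/21 (approx. 0.0952)
  Task 2: C/T = 8/25 (approx. 0.32)
  Task 3: C/T = 4/44 = 1/11 (approx. 0.0909)
  Task 4: C/T = 2/50 = 1/25 (approx. 0.04)
Total utilization U = 2/21 + 8/25 + 1/11 + 1/25 = 3154/5775
Rounded to 4 decimal places: U = 0.5461
RM (Liu & Layland) bound for 4 tasks = 0.756828; compare with U = 3154/5775 (approx. 0.546147)
U <= bound, so schedulable by RM sufficient condition.

0.5461


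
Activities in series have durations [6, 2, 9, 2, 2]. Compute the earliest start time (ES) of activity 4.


Activity 4 starts after activities 1 through 3 complete.
Predecessor durations: [6, 2, 9]
ES = 6 + 2 + 9 = 17

17


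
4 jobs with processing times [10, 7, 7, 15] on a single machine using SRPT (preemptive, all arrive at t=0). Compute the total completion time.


Since all jobs arrive at t=0, SRPT equals SPT ordering.
SPT order: [7, 7, 10, 15]
Completion times:
  Job 1: p=7, C=7
  Job 2: p=7, C=14
  Job 3: p=10, C=24
  Job 4: p=15, C=39
Total completion time = 7 + 14 + 24 + 39 = 84

84


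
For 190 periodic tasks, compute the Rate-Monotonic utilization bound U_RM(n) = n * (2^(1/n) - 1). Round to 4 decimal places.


Compute 2^(1/190) = 1.0036548056
Subtract 1: 1.0036548056 - 1 = 0.0036548056
Multiply by n: 190 * 0.0036548056 = 0.6944130640
Round to 4 dp: 0.6944

0.6944


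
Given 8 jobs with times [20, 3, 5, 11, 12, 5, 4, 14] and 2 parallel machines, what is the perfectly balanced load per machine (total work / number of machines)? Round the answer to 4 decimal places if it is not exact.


Total processing time = 20 + 3 + 5 + 11 + 12 + 5 + 4 + 14 = 74
Number of machines = 2
Ideal balanced load = 74 / 2 = 37.0

37.0


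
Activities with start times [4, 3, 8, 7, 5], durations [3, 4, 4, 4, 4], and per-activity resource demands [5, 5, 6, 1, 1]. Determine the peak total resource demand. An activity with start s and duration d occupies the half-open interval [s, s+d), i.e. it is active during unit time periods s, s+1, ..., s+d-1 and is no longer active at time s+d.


Each activity i is active on [start_i, start_i + duration_i).
Compute total resource usage per time slot:
  t=0: active resources = [], total = 0
  t=1: active resources = [], total = 0
  t=2: active resources = [], total = 0
  t=3: active resources = [5], total = 5
  t=4: active resources = [5, 5], total = 10
  t=5: active resources = [5, 5, 1], total = 11
  t=6: active resources = [5, 5, 1], total = 11
  t=7: active resources = [1, 1], total = 2
  t=8: active resources = [6, 1, 1], total = 8
  t=9: active resources = [6, 1], total = 7
  t=10: active resources = [6, 1], total = 7
  t=11: active resources = [6], total = 6
Peak resource demand = 11

11


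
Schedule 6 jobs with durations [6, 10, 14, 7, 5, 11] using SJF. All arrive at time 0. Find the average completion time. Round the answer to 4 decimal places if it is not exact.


SJF order (ascending): [5, 6, 7, 10, 11, 14]
Completion times:
  Job 1: burst=5, C=5
  Job 2: burst=6, C=11
  Job 3: burst=7, C=18
  Job 4: burst=10, C=28
  Job 5: burst=11, C=39
  Job 6: burst=14, C=53
Average completion = 154/6 = 25.6667

25.6667


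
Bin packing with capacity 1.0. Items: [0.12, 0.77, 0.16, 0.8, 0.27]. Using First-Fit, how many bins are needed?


Place items sequentially using First-Fit:
  Item 0.12 -> new Bin 1
  Item 0.77 -> Bin 1 (now 0.89)
  Item 0.16 -> new Bin 2
  Item 0.8 -> Bin 2 (now 0.96)
  Item 0.27 -> new Bin 3
Total bins used = 3

3


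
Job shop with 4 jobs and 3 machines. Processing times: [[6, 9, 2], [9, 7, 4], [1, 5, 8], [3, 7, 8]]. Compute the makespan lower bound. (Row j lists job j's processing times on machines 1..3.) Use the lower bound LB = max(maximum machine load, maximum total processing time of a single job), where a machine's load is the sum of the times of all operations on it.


Machine loads:
  Machine 1: 6 + 9 + 1 + 3 = 19
  Machine 2: 9 + 7 + 5 + 7 = 28
  Machine 3: 2 + 4 + 8 + 8 = 22
Max machine load = 28
Job totals:
  Job 1: 17
  Job 2: 20
  Job 3: 14
  Job 4: 18
Max job total = 20
Lower bound = max(28, 20) = 28

28


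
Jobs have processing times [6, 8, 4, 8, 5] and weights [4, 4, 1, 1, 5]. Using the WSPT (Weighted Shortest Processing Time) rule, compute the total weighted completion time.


Compute p/w ratios and sort ascending (WSPT): [(5, 5), (6, 4), (8, 4), (4, 1), (8, 1)]
Compute weighted completion times:
  Job (p=5,w=5): C=5, w*C=5*5=25
  Job (p=6,w=4): C=11, w*C=4*11=44
  Job (p=8,w=4): C=19, w*C=4*19=76
  Job (p=4,w=1): C=23, w*C=1*23=23
  Job (p=8,w=1): C=31, w*C=1*31=31
Total weighted completion time = 199

199


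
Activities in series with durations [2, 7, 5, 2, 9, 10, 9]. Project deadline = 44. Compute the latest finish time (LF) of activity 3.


LF(activity 3) = deadline - sum of successor durations
Successors: activities 4 through 7 with durations [2, 9, 10, 9]
Sum of successor durations = 30
LF = 44 - 30 = 14

14


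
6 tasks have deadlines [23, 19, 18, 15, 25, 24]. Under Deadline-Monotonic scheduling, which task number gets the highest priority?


Sort tasks by relative deadline (ascending):
  Task 4: deadline = 15
  Task 3: deadline = 18
  Task 2: deadline = 19
  Task 1: deadline = 23
  Task 6: deadline = 24
  Task 5: deadline = 25
Priority order (highest first): [4, 3, 2, 1, 6, 5]
Highest priority task = 4

4


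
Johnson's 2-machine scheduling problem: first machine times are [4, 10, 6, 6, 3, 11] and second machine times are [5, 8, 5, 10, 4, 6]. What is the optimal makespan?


Apply Johnson's rule:
  Group 1 (a <= b): [(5, 3, 4), (1, 4, 5), (4, 6, 10)]
  Group 2 (a > b): [(2, 10, 8), (6, 11, 6), (3, 6, 5)]
Optimal job order: [5, 1, 4, 2, 6, 3]
Schedule:
  Job 5: M1 done at 3, M2 done at 7
  Job 1: M1 done at 7, M2 done at 12
  Job 4: M1 done at 13, M2 done at 23
  Job 2: M1 done at 23, M2 done at 31
  Job 6: M1 done at 34, M2 done at 40
  Job 3: M1 done at 40, M2 done at 45
Makespan = 45

45


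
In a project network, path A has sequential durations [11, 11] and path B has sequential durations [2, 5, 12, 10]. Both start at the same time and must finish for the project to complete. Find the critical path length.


Path A total = 11 + 11 = 22
Path B total = 2 + 5 + 12 + 10 = 29
Critical path = longest path = max(22, 29) = 29

29


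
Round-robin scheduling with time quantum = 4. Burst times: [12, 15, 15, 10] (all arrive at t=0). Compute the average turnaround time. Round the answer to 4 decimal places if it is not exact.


Time quantum = 4
Execution trace:
  J1 runs 4 units, time = 4
  J2 runs 4 units, time = 8
  J3 runs 4 units, time = 12
  J4 runs 4 units, time = 16
  J1 runs 4 units, time = 20
  J2 runs 4 units, time = 24
  J3 runs 4 units, time = 28
  J4 runs 4 units, time = 32
  J1 runs 4 units, time = 36
  J2 runs 4 units, time = 40
  J3 runs 4 units, time = 44
  J4 runs 2 units, time = 46
  J2 runs 3 units, time = 49
  J3 runs 3 units, time = 52
Finish times: [36, 49, 52, 46]
Average turnaround = 183/4 = 45.75

45.75


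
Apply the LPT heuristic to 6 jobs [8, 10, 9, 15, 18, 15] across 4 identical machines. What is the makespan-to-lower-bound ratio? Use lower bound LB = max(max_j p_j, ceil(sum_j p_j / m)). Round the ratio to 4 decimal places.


LPT order: [18, 15, 15, 10, 9, 8]
Machine loads after assignment: [18, 23, 15, 19]
LPT makespan = 23
Lower bound = max(max_job, ceil(total/4)) = max(18, 19) = 19
Ratio = 23 / 19 = 1.2105

1.2105


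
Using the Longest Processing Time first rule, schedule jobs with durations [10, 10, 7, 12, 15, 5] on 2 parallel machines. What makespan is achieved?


Sort jobs in decreasing order (LPT): [15, 12, 10, 10, 7, 5]
Assign each job to the least loaded machine:
  Machine 1: jobs [15, 10, 5], load = 30
  Machine 2: jobs [12, 10, 7], load = 29
Makespan = max load = 30

30


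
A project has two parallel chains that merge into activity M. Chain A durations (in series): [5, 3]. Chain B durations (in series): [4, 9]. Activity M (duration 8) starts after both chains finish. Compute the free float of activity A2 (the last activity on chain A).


ES(A2) = sum of predecessors on chain A = 5
EF(A2) = ES + duration = 5 + 3 = 8
Successor of A2 is M. ES(M) = max(sum(A), sum(B)) = max(8, 13) = 13
Free float = ES(successor) - EF(current) = 13 - 8 = 5

5


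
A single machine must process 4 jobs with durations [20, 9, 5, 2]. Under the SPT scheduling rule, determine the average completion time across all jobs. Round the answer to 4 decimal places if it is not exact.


Sort jobs by processing time (SPT order): [2, 5, 9, 20]
Compute completion times sequentially:
  Job 1: processing = 2, completes at 2
  Job 2: processing = 5, completes at 7
  Job 3: processing = 9, completes at 16
  Job 4: processing = 20, completes at 36
Sum of completion times = 61
Average completion time = 61/4 = 15.25

15.25


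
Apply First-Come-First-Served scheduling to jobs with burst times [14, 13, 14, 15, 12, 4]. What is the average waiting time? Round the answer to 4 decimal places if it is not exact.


FCFS order (as given): [14, 13, 14, 15, 12, 4]
Waiting times:
  Job 1: wait = 0
  Job 2: wait = 14
  Job 3: wait = 27
  Job 4: wait = 41
  Job 5: wait = 56
  Job 6: wait = 68
Sum of waiting times = 206
Average waiting time = 206/6 = 34.3333

34.3333


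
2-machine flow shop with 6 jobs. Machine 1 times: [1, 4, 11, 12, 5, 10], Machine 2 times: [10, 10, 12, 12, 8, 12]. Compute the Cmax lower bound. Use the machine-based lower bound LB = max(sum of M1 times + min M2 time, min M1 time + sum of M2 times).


LB1 = sum(M1 times) + min(M2 times) = 43 + 8 = 51
LB2 = min(M1 times) + sum(M2 times) = 1 + 64 = 65
Lower bound = max(LB1, LB2) = max(51, 65) = 65

65


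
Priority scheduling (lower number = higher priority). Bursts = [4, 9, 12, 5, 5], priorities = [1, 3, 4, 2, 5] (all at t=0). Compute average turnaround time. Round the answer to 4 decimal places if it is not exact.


Sort by priority (ascending = highest first):
Order: [(1, 4), (2, 5), (3, 9), (4, 12), (5, 5)]
Completion times:
  Priority 1, burst=4, C=4
  Priority 2, burst=5, C=9
  Priority 3, burst=9, C=18
  Priority 4, burst=12, C=30
  Priority 5, burst=5, C=35
Average turnaround = 96/5 = 19.2

19.2


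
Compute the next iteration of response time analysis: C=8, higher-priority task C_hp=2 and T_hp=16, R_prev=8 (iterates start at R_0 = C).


R_next = C + ceil(R_prev / T_hp) * C_hp
ceil(8 / 16) = ceil(0.5) = 1
Interference = 1 * 2 = 2
R_next = 8 + 2 = 10

10


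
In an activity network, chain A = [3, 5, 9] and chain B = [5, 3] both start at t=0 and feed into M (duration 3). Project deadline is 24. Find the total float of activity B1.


Forward pass: ES(B1) = sum of predecessors on chain B = 0
EF = ES + duration = 0 + 5 = 5
Backward pass: LF(M) = deadline = 24; LS(M) = 24 - 3 = 21
LF(B1) = LS(M) - sum(successors on chain B) = 21 - 3 = 18
LS = LF - duration = 18 - 5 = 13
Total float = LS - ES = 13 - 0 = 13

13


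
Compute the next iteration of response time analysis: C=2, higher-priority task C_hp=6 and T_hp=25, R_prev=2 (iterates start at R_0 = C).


R_next = C + ceil(R_prev / T_hp) * C_hp
ceil(2 / 25) = ceil(0.08) = 1
Interference = 1 * 6 = 6
R_next = 2 + 6 = 8

8


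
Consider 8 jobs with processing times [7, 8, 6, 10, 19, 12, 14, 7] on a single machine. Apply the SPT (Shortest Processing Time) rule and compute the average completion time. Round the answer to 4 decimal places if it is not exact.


Sort jobs by processing time (SPT order): [6, 7, 7, 8, 10, 12, 14, 19]
Compute completion times sequentially:
  Job 1: processing = 6, completes at 6
  Job 2: processing = 7, completes at 13
  Job 3: processing = 7, completes at 20
  Job 4: processing = 8, completes at 28
  Job 5: processing = 10, completes at 38
  Job 6: processing = 12, completes at 50
  Job 7: processing = 14, completes at 64
  Job 8: processing = 19, completes at 83
Sum of completion times = 302
Average completion time = 302/8 = 37.75

37.75


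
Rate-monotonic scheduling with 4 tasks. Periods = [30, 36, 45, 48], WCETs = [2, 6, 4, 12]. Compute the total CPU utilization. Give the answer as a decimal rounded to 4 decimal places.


Compute individual utilizations (exact fractions):
  Task 1: C/T = 2/30 = 1/15 (approx. 0.0667)
  Task 2: C/T = 6/36 = 1/6 (approx. 0.1667)
  Task 3: C/T = 4/45 (approx. 0.0889)
  Task 4: C/T = 12/48 = 1/4 (approx. 0.25)
Total utilization U = 1/15 + 1/6 + 4/45 + 1/4 = 103/180
Rounded to 4 decimal places: U = 0.5722
RM (Liu & Layland) bound for 4 tasks = 0.756828; compare with U = 103/180 (approx. 0.572222)
U <= bound, so schedulable by RM sufficient condition.

0.5722


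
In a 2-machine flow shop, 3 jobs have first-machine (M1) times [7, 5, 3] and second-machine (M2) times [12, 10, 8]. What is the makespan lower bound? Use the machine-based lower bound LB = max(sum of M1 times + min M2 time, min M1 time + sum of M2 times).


LB1 = sum(M1 times) + min(M2 times) = 15 + 8 = 23
LB2 = min(M1 times) + sum(M2 times) = 3 + 30 = 33
Lower bound = max(LB1, LB2) = max(23, 33) = 33

33


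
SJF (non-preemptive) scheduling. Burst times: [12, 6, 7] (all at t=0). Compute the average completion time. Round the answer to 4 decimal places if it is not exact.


SJF order (ascending): [6, 7, 12]
Completion times:
  Job 1: burst=6, C=6
  Job 2: burst=7, C=13
  Job 3: burst=12, C=25
Average completion = 44/3 = 14.6667

14.6667


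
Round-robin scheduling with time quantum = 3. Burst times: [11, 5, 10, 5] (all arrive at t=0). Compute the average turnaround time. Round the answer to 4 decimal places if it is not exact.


Time quantum = 3
Execution trace:
  J1 runs 3 units, time = 3
  J2 runs 3 units, time = 6
  J3 runs 3 units, time = 9
  J4 runs 3 units, time = 12
  J1 runs 3 units, time = 15
  J2 runs 2 units, time = 17
  J3 runs 3 units, time = 20
  J4 runs 2 units, time = 22
  J1 runs 3 units, time = 25
  J3 runs 3 units, time = 28
  J1 runs 2 units, time = 30
  J3 runs 1 units, time = 31
Finish times: [30, 17, 31, 22]
Average turnaround = 100/4 = 25.0

25.0


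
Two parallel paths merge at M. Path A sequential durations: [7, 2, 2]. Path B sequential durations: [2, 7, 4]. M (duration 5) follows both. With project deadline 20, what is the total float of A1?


Forward pass: ES(A1) = sum of predecessors on chain A = 0
EF = ES + duration = 0 + 7 = 7
Backward pass: LF(M) = deadline = 20; LS(M) = 20 - 5 = 15
LF(A1) = LS(M) - sum(successors on chain A) = 15 - 4 = 11
LS = LF - duration = 11 - 7 = 4
Total float = LS - ES = 4 - 0 = 4

4


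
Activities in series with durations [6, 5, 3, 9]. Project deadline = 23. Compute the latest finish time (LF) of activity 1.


LF(activity 1) = deadline - sum of successor durations
Successors: activities 2 through 4 with durations [5, 3, 9]
Sum of successor durations = 17
LF = 23 - 17 = 6

6


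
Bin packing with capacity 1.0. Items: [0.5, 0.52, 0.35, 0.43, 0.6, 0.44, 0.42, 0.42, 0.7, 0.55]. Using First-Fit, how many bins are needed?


Place items sequentially using First-Fit:
  Item 0.5 -> new Bin 1
  Item 0.52 -> new Bin 2
  Item 0.35 -> Bin 1 (now 0.85)
  Item 0.43 -> Bin 2 (now 0.95)
  Item 0.6 -> new Bin 3
  Item 0.44 -> new Bin 4
  Item 0.42 -> Bin 4 (now 0.86)
  Item 0.42 -> new Bin 5
  Item 0.7 -> new Bin 6
  Item 0.55 -> Bin 5 (now 0.97)
Total bins used = 6

6


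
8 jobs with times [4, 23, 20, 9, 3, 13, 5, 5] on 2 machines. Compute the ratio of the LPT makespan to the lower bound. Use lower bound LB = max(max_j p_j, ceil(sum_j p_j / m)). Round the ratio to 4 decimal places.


LPT order: [23, 20, 13, 9, 5, 5, 4, 3]
Machine loads after assignment: [41, 41]
LPT makespan = 41
Lower bound = max(max_job, ceil(total/2)) = max(23, 41) = 41
Ratio = 41 / 41 = 1.0

1.0


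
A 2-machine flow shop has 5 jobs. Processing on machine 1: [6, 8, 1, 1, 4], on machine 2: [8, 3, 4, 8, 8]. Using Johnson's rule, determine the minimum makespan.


Apply Johnson's rule:
  Group 1 (a <= b): [(3, 1, 4), (4, 1, 8), (5, 4, 8), (1, 6, 8)]
  Group 2 (a > b): [(2, 8, 3)]
Optimal job order: [3, 4, 5, 1, 2]
Schedule:
  Job 3: M1 done at 1, M2 done at 5
  Job 4: M1 done at 2, M2 done at 13
  Job 5: M1 done at 6, M2 done at 21
  Job 1: M1 done at 12, M2 done at 29
  Job 2: M1 done at 20, M2 done at 32
Makespan = 32

32


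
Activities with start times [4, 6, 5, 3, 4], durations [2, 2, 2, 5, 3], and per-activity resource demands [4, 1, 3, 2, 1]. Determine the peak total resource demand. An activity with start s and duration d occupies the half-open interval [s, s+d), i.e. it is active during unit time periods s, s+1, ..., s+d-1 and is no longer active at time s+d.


Each activity i is active on [start_i, start_i + duration_i).
Compute total resource usage per time slot:
  t=0: active resources = [], total = 0
  t=1: active resources = [], total = 0
  t=2: active resources = [], total = 0
  t=3: active resources = [2], total = 2
  t=4: active resources = [4, 2, 1], total = 7
  t=5: active resources = [4, 3, 2, 1], total = 10
  t=6: active resources = [1, 3, 2, 1], total = 7
  t=7: active resources = [1, 2], total = 3
Peak resource demand = 10

10
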